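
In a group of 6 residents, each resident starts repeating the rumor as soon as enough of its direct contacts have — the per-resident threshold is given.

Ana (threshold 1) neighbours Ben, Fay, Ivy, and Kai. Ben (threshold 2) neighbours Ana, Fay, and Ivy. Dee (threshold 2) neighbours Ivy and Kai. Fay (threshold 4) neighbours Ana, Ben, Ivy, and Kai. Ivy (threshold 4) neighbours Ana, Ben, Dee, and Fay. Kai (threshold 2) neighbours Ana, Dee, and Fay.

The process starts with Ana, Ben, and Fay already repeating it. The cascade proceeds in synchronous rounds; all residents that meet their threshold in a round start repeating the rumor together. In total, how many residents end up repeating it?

Round 1 — Ana, Ben, Fay start repeating the rumor (initial).
Round 2 — checking thresholds:
  Ivy: 3 of 4 neighbours < 4, holds.
  Kai: 2 of 3 neighbours ≥ 2, starts repeating the rumor.
Round 3 — no new spreads; cascade stops.

4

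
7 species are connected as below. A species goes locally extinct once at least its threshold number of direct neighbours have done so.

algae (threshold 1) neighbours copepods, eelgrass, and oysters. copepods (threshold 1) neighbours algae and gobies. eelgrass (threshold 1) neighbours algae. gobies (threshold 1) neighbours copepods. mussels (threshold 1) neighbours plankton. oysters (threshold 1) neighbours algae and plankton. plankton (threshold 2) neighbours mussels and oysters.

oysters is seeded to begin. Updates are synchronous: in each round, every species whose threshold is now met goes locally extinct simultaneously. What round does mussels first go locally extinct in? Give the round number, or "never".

Round 1 — oysters goes locally extinct (initial).
Round 2 — checking thresholds:
  algae: 1 of 3 neighbours ≥ 1, goes locally extinct.
  plankton: 1 of 2 neighbours < 2, holds.
Round 3 — checking thresholds:
  copepods: 1 of 2 neighbours ≥ 1, goes locally extinct.
  eelgrass: 1 of 1 neighbours ≥ 1, goes locally extinct.
  plankton: 1 of 2 neighbours < 2, holds.
Round 4 — checking thresholds:
  gobies: 1 of 1 neighbours ≥ 1, goes locally extinct.
  plankton: 1 of 2 neighbours < 2, holds.
Round 5 — no new extinctions; cascade stops.

never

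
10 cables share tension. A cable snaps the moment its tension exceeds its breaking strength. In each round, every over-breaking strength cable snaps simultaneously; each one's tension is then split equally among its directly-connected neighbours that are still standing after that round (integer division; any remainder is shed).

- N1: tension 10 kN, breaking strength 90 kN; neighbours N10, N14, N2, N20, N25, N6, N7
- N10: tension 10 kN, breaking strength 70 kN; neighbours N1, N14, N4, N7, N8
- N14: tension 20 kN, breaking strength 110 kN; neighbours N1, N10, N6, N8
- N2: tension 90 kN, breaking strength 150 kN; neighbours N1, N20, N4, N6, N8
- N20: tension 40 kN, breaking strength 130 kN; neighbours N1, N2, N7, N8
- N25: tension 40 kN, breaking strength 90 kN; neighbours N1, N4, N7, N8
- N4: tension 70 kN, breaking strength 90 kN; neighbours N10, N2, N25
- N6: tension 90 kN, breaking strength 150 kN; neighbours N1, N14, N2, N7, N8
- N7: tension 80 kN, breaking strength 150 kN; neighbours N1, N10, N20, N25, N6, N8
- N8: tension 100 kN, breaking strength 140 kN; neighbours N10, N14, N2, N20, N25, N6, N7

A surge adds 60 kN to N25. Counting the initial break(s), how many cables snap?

Round 1 — N25 at 100 > 90. N25 snaps.
  N25 sheds 100 kN to N1, N4, N7, N8: 25 each.
    N1: 10+25 = 35 ≤ 90
    N4: 70+25 = 95 > 90
    N7: 80+25 = 105 ≤ 150
    N8: 100+25 = 125 ≤ 140
Round 2 — N4 snaps.
  N4 sheds 95 kN to N10, N2: 47 each (1 lost).
    N10: 10+47 = 57 ≤ 70
    N2: 90+47 = 137 ≤ 150
No further breaks.

2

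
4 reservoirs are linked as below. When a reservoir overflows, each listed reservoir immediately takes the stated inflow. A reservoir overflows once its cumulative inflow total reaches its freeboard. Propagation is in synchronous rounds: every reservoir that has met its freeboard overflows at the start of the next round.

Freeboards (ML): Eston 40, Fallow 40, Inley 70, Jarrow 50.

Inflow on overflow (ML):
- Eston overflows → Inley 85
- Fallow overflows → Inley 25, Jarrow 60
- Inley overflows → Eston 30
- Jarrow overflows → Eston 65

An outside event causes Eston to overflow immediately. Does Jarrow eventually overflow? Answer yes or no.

Round 1 — Eston overflows (initial).
  Inley: +85 → 85 ≥ 70
Round 2 — Inley overflows.
No further overflows.

no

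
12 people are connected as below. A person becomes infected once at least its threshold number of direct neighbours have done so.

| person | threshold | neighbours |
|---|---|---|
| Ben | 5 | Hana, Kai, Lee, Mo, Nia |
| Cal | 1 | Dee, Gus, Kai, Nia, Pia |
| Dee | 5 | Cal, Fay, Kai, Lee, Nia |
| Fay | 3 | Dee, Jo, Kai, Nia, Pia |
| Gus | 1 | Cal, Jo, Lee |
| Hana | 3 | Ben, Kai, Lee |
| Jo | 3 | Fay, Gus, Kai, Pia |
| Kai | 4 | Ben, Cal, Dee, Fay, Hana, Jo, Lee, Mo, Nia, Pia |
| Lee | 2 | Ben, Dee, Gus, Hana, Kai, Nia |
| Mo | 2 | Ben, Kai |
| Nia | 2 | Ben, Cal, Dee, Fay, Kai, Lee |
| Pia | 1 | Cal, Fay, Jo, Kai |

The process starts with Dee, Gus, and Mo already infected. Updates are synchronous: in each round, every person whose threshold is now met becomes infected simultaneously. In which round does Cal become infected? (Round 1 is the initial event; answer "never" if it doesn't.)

Round 1 — Dee, Gus, Mo become infected (initial).
Round 2 — checking thresholds:
  Ben: 1 of 5 neighbours < 5, below threshold.
  Cal: 2 of 5 neighbours ≥ 1, becomes infected.
  Fay: 1 of 5 neighbours < 3, below threshold.
  Jo: 1 of 4 neighbours < 3, below threshold.
  Kai: 2 of 10 neighbours < 4, below threshold.
  Lee: 2 of 6 neighbours ≥ 2, becomes infected.
  Nia: 1 of 6 neighbours < 2, below threshold.
Round 3 — checking thresholds:
  Ben: 2 of 5 neighbours < 5, below threshold.
  Fay: 1 of 5 neighbours < 3, below threshold.
  Hana: 1 of 3 neighbours < 3, below threshold.
  Jo: 1 of 4 neighbours < 3, below threshold.
  Kai: 4 of 10 neighbours ≥ 4, becomes infected.
  Nia: 3 of 6 neighbours ≥ 2, becomes infected.
  Pia: 1 of 4 neighbours ≥ 1, becomes infected.
Round 4 — checking thresholds:
  Ben: 4 of 5 neighbours < 5, below threshold.
  Fay: 4 of 5 neighbours ≥ 3, becomes infected.
  Hana: 2 of 3 neighbours < 3, below threshold.
  Jo: 3 of 4 neighbours ≥ 3, becomes infected.
Round 5 — no new infections; cascade stops.

2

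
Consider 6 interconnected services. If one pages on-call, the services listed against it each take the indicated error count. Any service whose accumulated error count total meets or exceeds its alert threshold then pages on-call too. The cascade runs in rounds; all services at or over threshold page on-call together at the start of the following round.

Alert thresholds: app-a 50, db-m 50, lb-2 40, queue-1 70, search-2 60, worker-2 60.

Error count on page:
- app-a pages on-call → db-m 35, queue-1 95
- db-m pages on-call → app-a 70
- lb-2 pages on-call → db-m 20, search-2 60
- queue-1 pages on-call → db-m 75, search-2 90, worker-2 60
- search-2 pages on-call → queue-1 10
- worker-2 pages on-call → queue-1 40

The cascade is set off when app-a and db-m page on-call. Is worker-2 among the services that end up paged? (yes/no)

yes

Round 1 — app-a, db-m page on-call (initial).
  queue-1: +95 → 95 ≥ 70
Round 2 — queue-1 pages on-call.
  search-2: +90 → 90 ≥ 60
  worker-2: +60 → 60 ≥ 60
Round 3 — search-2, worker-2 page on-call.
No further pages.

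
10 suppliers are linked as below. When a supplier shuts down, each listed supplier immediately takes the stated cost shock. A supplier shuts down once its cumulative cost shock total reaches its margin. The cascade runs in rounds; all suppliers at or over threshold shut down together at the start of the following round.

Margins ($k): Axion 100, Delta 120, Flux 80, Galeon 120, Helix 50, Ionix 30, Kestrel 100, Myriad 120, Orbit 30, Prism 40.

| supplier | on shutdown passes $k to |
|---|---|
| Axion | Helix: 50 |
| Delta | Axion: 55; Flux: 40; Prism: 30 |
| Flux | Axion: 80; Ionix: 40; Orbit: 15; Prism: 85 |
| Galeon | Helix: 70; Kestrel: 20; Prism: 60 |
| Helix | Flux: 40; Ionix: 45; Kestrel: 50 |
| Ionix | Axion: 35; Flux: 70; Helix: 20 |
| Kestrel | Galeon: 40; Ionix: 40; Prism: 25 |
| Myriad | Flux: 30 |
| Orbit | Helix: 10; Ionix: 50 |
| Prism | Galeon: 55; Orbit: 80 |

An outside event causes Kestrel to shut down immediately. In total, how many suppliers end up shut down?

2

Round 1 — Kestrel shuts down (initial).
  Galeon: +40 → 40 < 120
  Ionix: +40 → 40 ≥ 30
  Prism: +25 → 25 < 40
Round 2 — Ionix shuts down.
  Axion: +35 → 35 < 100
  Flux: +70 → 70 < 80
  Helix: +20 → 20 < 50
No further shutdowns.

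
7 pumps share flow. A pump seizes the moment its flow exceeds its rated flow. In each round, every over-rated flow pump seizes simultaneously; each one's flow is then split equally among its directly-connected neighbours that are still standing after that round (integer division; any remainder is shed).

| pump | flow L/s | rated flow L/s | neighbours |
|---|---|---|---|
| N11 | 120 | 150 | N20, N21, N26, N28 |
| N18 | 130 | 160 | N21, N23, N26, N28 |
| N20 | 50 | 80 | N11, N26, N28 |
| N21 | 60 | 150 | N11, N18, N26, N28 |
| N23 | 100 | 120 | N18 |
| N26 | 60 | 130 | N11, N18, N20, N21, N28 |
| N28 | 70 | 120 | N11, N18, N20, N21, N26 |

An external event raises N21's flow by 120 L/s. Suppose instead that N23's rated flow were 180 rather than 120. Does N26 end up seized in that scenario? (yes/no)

With N23's rated flow at 180:
Round 1 — N21 at 180 > 150. N21 seizes.
  N21 sheds 180 L/s to N11, N18, N26, N28: 45 each.
    N11: 120+45 = 165 > 150
    N18: 130+45 = 175 > 160
    N26: 60+45 = 105 ≤ 130
    N28: 70+45 = 115 ≤ 120
Round 2 — N11, N18 seize.
  N11 sheds 165 L/s to N20, N26, N28: 55 each.
    N20: 50+55 = 105 > 80
    N26: 105+55 = 160 > 130
    N28: 115+55 = 170 > 120
  N18 sheds 175 L/s to N23, N26, N28: 58 each (1 lost).
    N23: 100+58 = 158 ≤ 180
    N26: 160+58 = 218 > 130
    N28: 170+58 = 228 > 120
Round 3 — N20, N26, N28 seize.
  N20 sheds 105 L/s: no online neighbours, lost.
  N26 sheds 218 L/s: no online neighbours, lost.
  N28 sheds 228 L/s: no online neighbours, lost.
No further seizures.

yes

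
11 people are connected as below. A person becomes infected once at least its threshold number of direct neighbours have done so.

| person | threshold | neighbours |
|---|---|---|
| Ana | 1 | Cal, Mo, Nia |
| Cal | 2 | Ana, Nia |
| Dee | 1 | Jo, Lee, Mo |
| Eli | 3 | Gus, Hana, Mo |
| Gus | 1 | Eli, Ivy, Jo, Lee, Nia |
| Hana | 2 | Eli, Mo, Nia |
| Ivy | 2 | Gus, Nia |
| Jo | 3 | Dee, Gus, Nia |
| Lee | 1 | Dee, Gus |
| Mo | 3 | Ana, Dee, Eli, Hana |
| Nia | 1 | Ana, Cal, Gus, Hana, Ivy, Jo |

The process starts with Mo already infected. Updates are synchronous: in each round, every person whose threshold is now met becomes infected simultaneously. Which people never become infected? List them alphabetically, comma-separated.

Round 1 — Mo becomes infected (initial).
Round 2 — checking thresholds:
  Ana: 1 of 3 neighbours ≥ 1, becomes infected.
  Dee: 1 of 3 neighbours ≥ 1, becomes infected.
  Eli: 1 of 3 neighbours < 3, holds.
  Hana: 1 of 3 neighbours < 2, holds.
Round 3 — checking thresholds:
  Cal: 1 of 2 neighbours < 2, holds.
  Eli: 1 of 3 neighbours < 3, holds.
  Hana: 1 of 3 neighbours < 2, holds.
  Jo: 1 of 3 neighbours < 3, holds.
  Lee: 1 of 2 neighbours ≥ 1, becomes infected.
  Nia: 1 of 6 neighbours ≥ 1, becomes infected.
Round 4 — checking thresholds:
  Cal: 2 of 2 neighbours ≥ 2, becomes infected.
  Eli: 1 of 3 neighbours < 3, holds.
  Gus: 2 of 5 neighbours ≥ 1, becomes infected.
  Hana: 2 of 3 neighbours ≥ 2, becomes infected.
  Ivy: 1 of 2 neighbours < 2, holds.
  Jo: 2 of 3 neighbours < 3, holds.
Round 5 — checking thresholds:
  Eli: 3 of 3 neighbours ≥ 3, becomes infected.
  Ivy: 2 of 2 neighbours ≥ 2, becomes infected.
  Jo: 3 of 3 neighbours ≥ 3, becomes infected.
Round 6 — no new infections; cascade stops.

none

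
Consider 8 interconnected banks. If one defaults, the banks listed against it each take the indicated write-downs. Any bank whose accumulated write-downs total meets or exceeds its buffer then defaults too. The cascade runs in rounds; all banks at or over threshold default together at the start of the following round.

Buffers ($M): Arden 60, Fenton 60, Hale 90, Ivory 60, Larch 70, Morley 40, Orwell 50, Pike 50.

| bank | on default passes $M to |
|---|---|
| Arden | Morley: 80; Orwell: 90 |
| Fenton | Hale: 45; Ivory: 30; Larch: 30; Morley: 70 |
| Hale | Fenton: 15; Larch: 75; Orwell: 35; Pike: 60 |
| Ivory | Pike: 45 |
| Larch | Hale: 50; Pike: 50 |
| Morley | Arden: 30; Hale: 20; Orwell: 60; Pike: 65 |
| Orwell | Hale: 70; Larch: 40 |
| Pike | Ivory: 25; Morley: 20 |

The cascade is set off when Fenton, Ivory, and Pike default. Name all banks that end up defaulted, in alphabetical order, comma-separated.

Round 1 — Fenton, Ivory, Pike default (initial).
  Hale: +45 → 45 < 90
  Larch: +30 → 30 < 70
  Morley: +70+20 → 90 ≥ 40
Round 2 — Morley defaults.
  Arden: +30 → 30 < 60
  Hale: +20 → 65 < 90
  Orwell: +60 → 60 ≥ 50
Round 3 — Orwell defaults.
  Hale: +70 → 135 ≥ 90
  Larch: +40 → 70 ≥ 70
Round 4 — Hale, Larch default.
No further defaults.

Fenton, Hale, Ivory, Larch, Morley, Orwell, Pike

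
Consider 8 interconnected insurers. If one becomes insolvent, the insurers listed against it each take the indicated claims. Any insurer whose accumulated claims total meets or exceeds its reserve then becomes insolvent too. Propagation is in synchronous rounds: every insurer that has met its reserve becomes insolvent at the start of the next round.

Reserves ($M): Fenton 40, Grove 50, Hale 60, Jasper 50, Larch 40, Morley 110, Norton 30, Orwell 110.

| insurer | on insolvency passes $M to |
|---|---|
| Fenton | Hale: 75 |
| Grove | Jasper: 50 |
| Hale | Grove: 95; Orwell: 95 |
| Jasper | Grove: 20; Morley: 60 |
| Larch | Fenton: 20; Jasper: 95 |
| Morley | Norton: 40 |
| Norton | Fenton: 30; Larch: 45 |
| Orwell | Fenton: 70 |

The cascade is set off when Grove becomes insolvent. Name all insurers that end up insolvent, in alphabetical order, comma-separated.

Round 1 — Grove becomes insolvent (initial).
  Jasper: +50 → 50 ≥ 50
Round 2 — Jasper becomes insolvent.
  Morley: +60 → 60 < 110
No further insolvencies.

Grove, Jasper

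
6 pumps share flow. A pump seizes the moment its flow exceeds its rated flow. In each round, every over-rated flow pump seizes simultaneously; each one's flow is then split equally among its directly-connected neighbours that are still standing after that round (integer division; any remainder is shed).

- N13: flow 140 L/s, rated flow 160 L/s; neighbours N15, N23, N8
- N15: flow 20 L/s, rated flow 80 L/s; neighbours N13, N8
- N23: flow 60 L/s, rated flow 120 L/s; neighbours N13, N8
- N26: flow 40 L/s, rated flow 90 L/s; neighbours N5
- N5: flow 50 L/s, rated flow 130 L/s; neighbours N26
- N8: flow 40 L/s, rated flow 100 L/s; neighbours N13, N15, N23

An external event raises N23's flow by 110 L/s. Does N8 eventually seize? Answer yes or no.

Round 1 — N23 at 170 > 120. N23 seizes.
  N23 sheds 170 L/s to N13, N8: 85 each.
    N13: 140+85 = 225 > 160
    N8: 40+85 = 125 > 100
Round 2 — N13, N8 seize.
  N13 sheds 225 L/s to N15: 225 each.
    N15: 20+225 = 245 > 80
  N8 sheds 125 L/s to N15: 125 each.
    N15: 245+125 = 370 > 80
Round 3 — N15 seizes.
  N15 sheds 370 L/s: no online neighbours, lost.
No further seizures.

yes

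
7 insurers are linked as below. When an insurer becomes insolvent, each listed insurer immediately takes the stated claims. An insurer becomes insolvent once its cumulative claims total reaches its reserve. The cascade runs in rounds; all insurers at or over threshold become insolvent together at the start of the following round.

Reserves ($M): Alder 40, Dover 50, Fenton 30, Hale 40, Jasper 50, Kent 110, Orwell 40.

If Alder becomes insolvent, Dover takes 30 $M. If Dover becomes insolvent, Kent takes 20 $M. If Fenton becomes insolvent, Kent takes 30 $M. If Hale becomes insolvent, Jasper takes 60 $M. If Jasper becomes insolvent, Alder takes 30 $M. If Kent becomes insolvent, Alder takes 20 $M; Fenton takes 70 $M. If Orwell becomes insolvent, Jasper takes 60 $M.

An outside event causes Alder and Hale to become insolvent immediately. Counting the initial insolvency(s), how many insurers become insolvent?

Round 1 — Alder, Hale become insolvent (initial).
  Dover: +30 → 30 < 50
  Jasper: +60 → 60 ≥ 50
Round 2 — Jasper becomes insolvent.
No further insolvencies.

3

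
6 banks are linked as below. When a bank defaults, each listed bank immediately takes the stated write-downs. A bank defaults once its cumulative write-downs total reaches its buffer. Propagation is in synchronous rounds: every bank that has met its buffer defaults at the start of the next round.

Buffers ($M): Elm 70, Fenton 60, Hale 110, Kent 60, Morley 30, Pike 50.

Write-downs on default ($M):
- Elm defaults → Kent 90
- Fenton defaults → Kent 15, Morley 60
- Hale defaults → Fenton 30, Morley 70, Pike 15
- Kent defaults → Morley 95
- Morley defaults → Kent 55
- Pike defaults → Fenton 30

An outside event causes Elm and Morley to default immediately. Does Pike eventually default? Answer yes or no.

no

Round 1 — Elm, Morley default (initial).
  Kent: +90+55 → 145 ≥ 60
Round 2 — Kent defaults.
No further defaults.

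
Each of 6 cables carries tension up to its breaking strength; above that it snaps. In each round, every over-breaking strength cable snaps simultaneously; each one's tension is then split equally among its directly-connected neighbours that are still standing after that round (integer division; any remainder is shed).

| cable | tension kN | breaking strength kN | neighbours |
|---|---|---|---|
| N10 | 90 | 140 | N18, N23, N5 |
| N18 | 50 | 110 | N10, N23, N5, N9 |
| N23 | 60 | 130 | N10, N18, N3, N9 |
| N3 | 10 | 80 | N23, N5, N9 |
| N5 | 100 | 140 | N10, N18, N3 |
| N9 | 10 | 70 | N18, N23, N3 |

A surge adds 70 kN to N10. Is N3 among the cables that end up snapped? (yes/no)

Round 1 — N10 at 160 > 140. N10 snaps.
  N10 sheds 160 kN to N18, N23, N5: 53 each (1 lost).
    N18: 50+53 = 103 ≤ 110
    N23: 60+53 = 113 ≤ 130
    N5: 100+53 = 153 > 140
Round 2 — N5 snaps.
  N5 sheds 153 kN to N18, N3: 76 each (1 lost).
    N18: 103+76 = 179 > 110
    N3: 10+76 = 86 > 80
Round 3 — N18, N3 snap.
  N18 sheds 179 kN to N23, N9: 89 each (1 lost).
    N23: 113+89 = 202 > 130
    N9: 10+89 = 99 > 70
  N3 sheds 86 kN to N23, N9: 43 each.
    N23: 202+43 = 245 > 130
    N9: 99+43 = 142 > 70
Round 4 — N23, N9 snap.
  N23 sheds 245 kN: no online neighbours, lost.
  N9 sheds 142 kN: no online neighbours, lost.
No further breaks.

yes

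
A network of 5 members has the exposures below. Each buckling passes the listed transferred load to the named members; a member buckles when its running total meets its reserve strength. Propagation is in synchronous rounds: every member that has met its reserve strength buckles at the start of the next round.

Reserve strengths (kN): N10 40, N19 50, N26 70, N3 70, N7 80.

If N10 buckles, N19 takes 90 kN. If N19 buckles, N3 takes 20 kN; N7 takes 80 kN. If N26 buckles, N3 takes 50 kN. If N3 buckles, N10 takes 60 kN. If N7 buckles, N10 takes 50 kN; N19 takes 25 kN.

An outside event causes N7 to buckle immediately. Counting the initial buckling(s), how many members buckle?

3

Round 1 — N7 buckles (initial).
  N10: +50 → 50 ≥ 40
  N19: +25 → 25 < 50
Round 2 — N10 buckles.
  N19: +90 → 115 ≥ 50
Round 3 — N19 buckles.
  N3: +20 → 20 < 70
No further bucklings.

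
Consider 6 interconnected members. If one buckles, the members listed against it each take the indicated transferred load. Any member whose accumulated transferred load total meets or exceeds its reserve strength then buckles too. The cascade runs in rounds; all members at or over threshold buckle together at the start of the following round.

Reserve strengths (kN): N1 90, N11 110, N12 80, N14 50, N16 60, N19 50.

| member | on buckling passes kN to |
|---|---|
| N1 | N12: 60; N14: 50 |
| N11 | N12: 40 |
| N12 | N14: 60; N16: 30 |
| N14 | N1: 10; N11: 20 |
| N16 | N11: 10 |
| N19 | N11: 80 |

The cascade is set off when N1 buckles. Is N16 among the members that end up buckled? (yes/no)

no

Round 1 — N1 buckles (initial).
  N12: +60 → 60 < 80
  N14: +50 → 50 ≥ 50
Round 2 — N14 buckles.
  N11: +20 → 20 < 110
No further bucklings.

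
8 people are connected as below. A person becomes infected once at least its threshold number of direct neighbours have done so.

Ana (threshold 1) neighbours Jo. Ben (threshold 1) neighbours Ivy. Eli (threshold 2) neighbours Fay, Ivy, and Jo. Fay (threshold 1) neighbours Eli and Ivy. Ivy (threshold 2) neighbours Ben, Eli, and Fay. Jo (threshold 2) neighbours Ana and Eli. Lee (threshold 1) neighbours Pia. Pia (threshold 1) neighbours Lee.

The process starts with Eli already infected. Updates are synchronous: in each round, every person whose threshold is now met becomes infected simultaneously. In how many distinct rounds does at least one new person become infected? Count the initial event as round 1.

Round 1 — Eli becomes infected (initial).
Round 2 — checking thresholds:
  Fay: 1 of 2 neighbours ≥ 1, becomes infected.
  Ivy: 1 of 3 neighbours < 2, below threshold.
  Jo: 1 of 2 neighbours < 2, below threshold.
Round 3 — checking thresholds:
  Ivy: 2 of 3 neighbours ≥ 2, becomes infected.
  Jo: 1 of 2 neighbours < 2, below threshold.
Round 4 — checking thresholds:
  Ben: 1 of 1 neighbours ≥ 1, becomes infected.
  Jo: 1 of 2 neighbours < 2, below threshold.
Round 5 — no new infections; cascade stops.

4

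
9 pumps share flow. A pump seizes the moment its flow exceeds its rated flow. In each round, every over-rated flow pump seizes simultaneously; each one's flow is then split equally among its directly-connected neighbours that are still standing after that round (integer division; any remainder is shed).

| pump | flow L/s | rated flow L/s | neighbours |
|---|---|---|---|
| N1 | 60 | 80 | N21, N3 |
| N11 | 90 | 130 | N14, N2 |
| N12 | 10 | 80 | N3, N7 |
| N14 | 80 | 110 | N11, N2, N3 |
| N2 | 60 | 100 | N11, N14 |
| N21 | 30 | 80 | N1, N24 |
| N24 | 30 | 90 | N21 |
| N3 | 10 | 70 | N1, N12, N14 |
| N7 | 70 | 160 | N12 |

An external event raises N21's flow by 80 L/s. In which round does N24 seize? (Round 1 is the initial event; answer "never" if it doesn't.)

never

Round 1 — N21 at 110 > 80. N21 seizes.
  N21 sheds 110 L/s to N1, N24: 55 each.
    N1: 60+55 = 115 > 80
    N24: 30+55 = 85 ≤ 90
Round 2 — N1 seizes.
  N1 sheds 115 L/s to N3: 115 each.
    N3: 10+115 = 125 > 70
Round 3 — N3 seizes.
  N3 sheds 125 L/s to N12, N14: 62 each (1 lost).
    N12: 10+62 = 72 ≤ 80
    N14: 80+62 = 142 > 110
Round 4 — N14 seizes.
  N14 sheds 142 L/s to N11, N2: 71 each.
    N11: 90+71 = 161 > 130
    N2: 60+71 = 131 > 100
Round 5 — N11, N2 seize.
  N11 sheds 161 L/s: no online neighbours, lost.
  N2 sheds 131 L/s: no online neighbours, lost.
No further seizures.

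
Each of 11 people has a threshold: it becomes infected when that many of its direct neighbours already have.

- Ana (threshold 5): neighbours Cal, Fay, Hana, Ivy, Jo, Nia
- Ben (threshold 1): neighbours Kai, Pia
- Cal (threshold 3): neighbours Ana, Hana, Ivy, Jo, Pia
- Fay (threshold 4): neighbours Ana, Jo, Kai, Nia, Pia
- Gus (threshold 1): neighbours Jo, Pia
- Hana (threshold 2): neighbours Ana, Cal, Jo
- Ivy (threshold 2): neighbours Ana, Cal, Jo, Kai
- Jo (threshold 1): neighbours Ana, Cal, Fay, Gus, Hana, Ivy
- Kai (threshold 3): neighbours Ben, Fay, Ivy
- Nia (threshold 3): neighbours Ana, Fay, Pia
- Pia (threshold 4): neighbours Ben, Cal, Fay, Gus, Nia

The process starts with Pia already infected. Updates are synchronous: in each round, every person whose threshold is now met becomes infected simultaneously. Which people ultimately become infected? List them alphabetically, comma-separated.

Round 1 — Pia becomes infected (initial).
Round 2 — checking thresholds:
  Ben: 1 of 2 neighbours ≥ 1, becomes infected.
  Cal: 1 of 5 neighbours < 3, not yet.
  Fay: 1 of 5 neighbours < 4, not yet.
  Gus: 1 of 2 neighbours ≥ 1, becomes infected.
  Nia: 1 of 3 neighbours < 3, not yet.
Round 3 — checking thresholds:
  Cal: 1 of 5 neighbours < 3, not yet.
  Fay: 1 of 5 neighbours < 4, not yet.
  Jo: 1 of 6 neighbours ≥ 1, becomes infected.
  Kai: 1 of 3 neighbours < 3, not yet.
  Nia: 1 of 3 neighbours < 3, not yet.
Round 4 — no new infections; cascade stops.

Ben, Gus, Jo, Pia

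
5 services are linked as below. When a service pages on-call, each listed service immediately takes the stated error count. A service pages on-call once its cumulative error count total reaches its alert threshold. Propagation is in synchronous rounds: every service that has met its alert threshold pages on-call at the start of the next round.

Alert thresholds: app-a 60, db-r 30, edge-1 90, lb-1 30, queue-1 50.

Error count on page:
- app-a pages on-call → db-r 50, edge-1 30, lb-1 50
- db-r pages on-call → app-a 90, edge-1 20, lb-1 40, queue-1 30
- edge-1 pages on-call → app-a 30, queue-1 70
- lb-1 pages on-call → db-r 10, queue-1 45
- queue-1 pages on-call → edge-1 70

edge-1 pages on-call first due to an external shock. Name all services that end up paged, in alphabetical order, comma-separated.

Round 1 — edge-1 pages on-call (initial).
  app-a: +30 → 30 < 60
  queue-1: +70 → 70 ≥ 50
Round 2 — queue-1 pages on-call.
No further pages.

edge-1, queue-1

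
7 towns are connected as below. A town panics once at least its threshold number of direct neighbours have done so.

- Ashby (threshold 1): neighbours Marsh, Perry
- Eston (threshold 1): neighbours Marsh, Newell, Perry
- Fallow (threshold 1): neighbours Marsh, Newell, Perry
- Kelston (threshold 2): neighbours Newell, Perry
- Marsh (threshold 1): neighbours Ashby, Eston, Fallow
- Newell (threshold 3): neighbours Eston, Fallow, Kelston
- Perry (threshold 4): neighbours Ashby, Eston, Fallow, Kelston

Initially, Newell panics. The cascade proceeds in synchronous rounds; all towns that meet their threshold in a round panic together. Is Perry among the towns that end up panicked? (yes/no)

Round 1 — Newell panics (initial).
Round 2 — checking thresholds:
  Eston: 1 of 3 neighbours ≥ 1, panics.
  Fallow: 1 of 3 neighbours ≥ 1, panics.
  Kelston: 1 of 2 neighbours < 2, holds.
Round 3 — checking thresholds:
  Kelston: 1 of 2 neighbours < 2, holds.
  Marsh: 2 of 3 neighbours ≥ 1, panics.
  Perry: 2 of 4 neighbours < 4, holds.
Round 4 — checking thresholds:
  Ashby: 1 of 2 neighbours ≥ 1, panics.
  Kelston: 1 of 2 neighbours < 2, holds.
  Perry: 2 of 4 neighbours < 4, holds.
Round 5 — no new panics; cascade stops.

no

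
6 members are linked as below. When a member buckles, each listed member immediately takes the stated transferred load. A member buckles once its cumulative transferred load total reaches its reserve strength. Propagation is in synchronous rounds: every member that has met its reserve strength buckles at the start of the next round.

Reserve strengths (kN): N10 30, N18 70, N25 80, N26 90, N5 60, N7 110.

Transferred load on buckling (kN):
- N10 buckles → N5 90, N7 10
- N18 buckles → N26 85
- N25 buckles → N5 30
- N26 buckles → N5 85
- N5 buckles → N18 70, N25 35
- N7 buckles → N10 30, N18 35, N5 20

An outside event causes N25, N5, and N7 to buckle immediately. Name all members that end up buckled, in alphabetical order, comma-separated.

Round 1 — N25, N5, N7 buckle (initial).
  N10: +30 → 30 ≥ 30
  N18: +70+35 → 105 ≥ 70
Round 2 — N10, N18 buckle.
  N26: +85 → 85 < 90
No further bucklings.

N10, N18, N25, N5, N7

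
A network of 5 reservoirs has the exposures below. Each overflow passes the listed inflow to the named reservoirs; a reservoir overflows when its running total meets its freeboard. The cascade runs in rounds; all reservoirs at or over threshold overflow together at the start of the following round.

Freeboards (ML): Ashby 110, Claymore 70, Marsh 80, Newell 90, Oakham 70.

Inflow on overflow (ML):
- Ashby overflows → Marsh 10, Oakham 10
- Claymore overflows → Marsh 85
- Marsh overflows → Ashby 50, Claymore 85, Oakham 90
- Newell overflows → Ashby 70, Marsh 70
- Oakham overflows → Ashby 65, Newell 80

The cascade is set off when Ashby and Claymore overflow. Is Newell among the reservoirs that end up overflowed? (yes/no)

no

Round 1 — Ashby, Claymore overflow (initial).
  Marsh: +10+85 → 95 ≥ 80
  Oakham: +10 → 10 < 70
Round 2 — Marsh overflows.
  Oakham: +90 → 100 ≥ 70
Round 3 — Oakham overflows.
  Newell: +80 → 80 < 90
No further overflows.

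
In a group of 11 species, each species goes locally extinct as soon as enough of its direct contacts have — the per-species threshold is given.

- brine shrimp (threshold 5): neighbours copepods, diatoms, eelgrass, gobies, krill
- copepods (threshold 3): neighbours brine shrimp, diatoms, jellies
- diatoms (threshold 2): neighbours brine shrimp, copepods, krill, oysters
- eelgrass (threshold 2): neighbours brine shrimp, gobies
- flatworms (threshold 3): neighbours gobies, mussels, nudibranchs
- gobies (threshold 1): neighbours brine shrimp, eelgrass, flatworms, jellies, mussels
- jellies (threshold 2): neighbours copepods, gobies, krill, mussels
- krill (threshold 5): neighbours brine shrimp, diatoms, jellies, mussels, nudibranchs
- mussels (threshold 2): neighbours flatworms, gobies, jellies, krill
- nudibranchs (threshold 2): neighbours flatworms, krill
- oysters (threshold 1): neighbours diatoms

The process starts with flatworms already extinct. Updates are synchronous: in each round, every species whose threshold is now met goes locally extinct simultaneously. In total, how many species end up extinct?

Round 1 — flatworms goes locally extinct (initial).
Round 2 — checking thresholds:
  gobies: 1 of 5 neighbours ≥ 1, goes locally extinct.
  mussels: 1 of 4 neighbours < 2, not yet.
  nudibranchs: 1 of 2 neighbours < 2, not yet.
Round 3 — checking thresholds:
  brine shrimp: 1 of 5 neighbours < 5, not yet.
  eelgrass: 1 of 2 neighbours < 2, not yet.
  jellies: 1 of 4 neighbours < 2, not yet.
  mussels: 2 of 4 neighbours ≥ 2, goes locally extinct.
  nudibranchs: 1 of 2 neighbours < 2, not yet.
Round 4 — checking thresholds:
  brine shrimp: 1 of 5 neighbours < 5, not yet.
  eelgrass: 1 of 2 neighbours < 2, not yet.
  jellies: 2 of 4 neighbours ≥ 2, goes locally extinct.
  krill: 1 of 5 neighbours < 5, not yet.
  nudibranchs: 1 of 2 neighbours < 2, not yet.
Round 5 — no new extinctions; cascade stops.

4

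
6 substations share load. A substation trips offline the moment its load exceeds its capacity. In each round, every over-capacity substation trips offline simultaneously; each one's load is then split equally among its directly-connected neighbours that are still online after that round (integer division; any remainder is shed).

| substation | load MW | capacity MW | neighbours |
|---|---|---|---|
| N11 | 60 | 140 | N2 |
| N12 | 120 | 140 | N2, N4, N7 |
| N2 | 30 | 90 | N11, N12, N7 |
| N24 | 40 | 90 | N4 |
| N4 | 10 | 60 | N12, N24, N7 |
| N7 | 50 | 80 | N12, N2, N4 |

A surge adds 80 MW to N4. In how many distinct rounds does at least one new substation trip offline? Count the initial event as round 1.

4

Round 1 — N4 at 90 > 60. N4 trips offline.
  N4 sheds 90 MW to N12, N24, N7: 30 each.
    N12: 120+30 = 150 > 140
    N24: 40+30 = 70 ≤ 90
    N7: 50+30 = 80 ≤ 80
Round 2 — N12 trips offline.
  N12 sheds 150 MW to N2, N7: 75 each.
    N2: 30+75 = 105 > 90
    N7: 80+75 = 155 > 80
Round 3 — N2, N7 trip offline.
  N2 sheds 105 MW to N11: 105 each.
    N11: 60+105 = 165 > 140
  N7 sheds 155 MW: no online neighbours, lost.
Round 4 — N11 trips offline.
  N11 sheds 165 MW: no online neighbours, lost.
No further trips.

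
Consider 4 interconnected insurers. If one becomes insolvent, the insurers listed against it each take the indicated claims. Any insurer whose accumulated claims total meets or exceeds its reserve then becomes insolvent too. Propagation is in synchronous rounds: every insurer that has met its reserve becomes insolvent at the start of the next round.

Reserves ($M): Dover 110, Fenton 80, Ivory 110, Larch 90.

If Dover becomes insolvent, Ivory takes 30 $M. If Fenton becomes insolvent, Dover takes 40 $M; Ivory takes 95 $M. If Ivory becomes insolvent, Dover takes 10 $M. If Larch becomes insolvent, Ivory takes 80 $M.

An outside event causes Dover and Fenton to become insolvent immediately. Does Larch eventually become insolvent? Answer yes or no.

no

Round 1 — Dover, Fenton become insolvent (initial).
  Ivory: +30+95 → 125 ≥ 110
Round 2 — Ivory becomes insolvent.
No further insolvencies.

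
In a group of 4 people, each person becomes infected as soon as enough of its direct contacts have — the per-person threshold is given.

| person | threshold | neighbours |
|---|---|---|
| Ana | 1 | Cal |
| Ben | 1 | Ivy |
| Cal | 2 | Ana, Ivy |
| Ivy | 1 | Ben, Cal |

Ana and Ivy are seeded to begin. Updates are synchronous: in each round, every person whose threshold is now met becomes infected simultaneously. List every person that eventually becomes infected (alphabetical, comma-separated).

Round 1 — Ana, Ivy become infected (initial).
Round 2 — checking thresholds:
  Ben: 1 of 1 neighbours ≥ 1, becomes infected.
  Cal: 2 of 2 neighbours ≥ 2, becomes infected.
Round 3 — no new infections; cascade stops.

Ana, Ben, Cal, Ivy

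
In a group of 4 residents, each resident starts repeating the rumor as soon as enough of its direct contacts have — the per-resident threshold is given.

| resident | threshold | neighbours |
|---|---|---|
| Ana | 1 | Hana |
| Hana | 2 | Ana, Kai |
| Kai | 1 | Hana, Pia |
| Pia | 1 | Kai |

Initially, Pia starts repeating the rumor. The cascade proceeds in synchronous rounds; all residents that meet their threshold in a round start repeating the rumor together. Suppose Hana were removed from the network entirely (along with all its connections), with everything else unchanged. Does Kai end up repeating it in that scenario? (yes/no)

With Hana removed:
Round 1 — Pia starts repeating the rumor (initial).
Round 2 — checking thresholds:
  Kai: 1 of 1 neighbours ≥ 1, starts repeating the rumor.
Round 3 — no new spreads; cascade stops.

yes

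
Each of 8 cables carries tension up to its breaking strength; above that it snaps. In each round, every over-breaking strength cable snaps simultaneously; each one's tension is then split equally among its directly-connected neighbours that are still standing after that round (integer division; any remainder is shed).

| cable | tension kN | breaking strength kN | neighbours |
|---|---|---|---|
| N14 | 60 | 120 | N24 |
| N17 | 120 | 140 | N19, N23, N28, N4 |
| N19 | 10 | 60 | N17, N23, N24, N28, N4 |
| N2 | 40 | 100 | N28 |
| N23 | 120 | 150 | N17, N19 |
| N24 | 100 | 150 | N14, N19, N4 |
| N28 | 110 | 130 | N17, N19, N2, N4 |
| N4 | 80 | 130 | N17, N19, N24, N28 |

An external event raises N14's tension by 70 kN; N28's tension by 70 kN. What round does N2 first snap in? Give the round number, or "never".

never

Round 1 — N14 at 130 > 120; N28 at 180 > 130. N14, N28 snap.
  N14 sheds 130 kN to N24: 130 each.
    N24: 100+130 = 230 > 150
  N28 sheds 180 kN to N17, N19, N2, N4: 45 each.
    N17: 120+45 = 165 > 140
    N19: 10+45 = 55 ≤ 60
    N2: 40+45 = 85 ≤ 100
    N4: 80+45 = 125 ≤ 130
Round 2 — N17, N24 snap.
  N17 sheds 165 kN to N19, N23, N4: 55 each.
    N19: 55+55 = 110 > 60
    N23: 120+55 = 175 > 150
    N4: 125+55 = 180 > 130
  N24 sheds 230 kN to N19, N4: 115 each.
    N19: 110+115 = 225 > 60
    N4: 180+115 = 295 > 130
Round 3 — N19, N23, N4 snap.
  N19 sheds 225 kN: no online neighbours, lost.
  N23 sheds 175 kN: no online neighbours, lost.
  N4 sheds 295 kN: no online neighbours, lost.
No further breaks.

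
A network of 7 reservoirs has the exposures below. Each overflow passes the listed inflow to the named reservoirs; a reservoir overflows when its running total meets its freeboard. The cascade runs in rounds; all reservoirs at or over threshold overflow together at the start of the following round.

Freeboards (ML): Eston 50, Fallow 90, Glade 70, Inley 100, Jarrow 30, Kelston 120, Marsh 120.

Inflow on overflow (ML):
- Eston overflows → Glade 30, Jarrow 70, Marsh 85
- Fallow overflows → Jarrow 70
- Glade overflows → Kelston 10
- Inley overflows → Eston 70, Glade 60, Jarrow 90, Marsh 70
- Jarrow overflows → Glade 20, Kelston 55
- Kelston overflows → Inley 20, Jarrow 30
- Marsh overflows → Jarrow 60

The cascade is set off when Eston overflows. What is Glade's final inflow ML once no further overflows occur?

Round 1 — Eston overflows (initial).
  Glade: +30 → 30 < 70
  Jarrow: +70 → 70 ≥ 30
  Marsh: +85 → 85 < 120
Round 2 — Jarrow overflows.
  Glade: +20 → 50 < 70
  Kelston: +55 → 55 < 120
No further overflows.

50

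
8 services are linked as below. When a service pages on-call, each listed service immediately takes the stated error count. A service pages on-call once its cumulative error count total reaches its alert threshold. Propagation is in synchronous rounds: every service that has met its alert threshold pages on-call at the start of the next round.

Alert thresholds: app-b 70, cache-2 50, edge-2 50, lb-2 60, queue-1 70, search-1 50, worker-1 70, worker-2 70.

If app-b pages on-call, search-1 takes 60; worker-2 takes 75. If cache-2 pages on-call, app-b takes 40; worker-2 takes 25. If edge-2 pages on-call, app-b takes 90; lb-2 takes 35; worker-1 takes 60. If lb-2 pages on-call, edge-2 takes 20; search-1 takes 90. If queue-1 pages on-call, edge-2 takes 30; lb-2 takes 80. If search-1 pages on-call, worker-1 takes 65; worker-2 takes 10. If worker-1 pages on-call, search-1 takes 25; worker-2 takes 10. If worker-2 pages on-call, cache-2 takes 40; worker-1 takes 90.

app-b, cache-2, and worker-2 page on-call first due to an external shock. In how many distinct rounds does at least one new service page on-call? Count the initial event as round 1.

Round 1 — app-b, cache-2, worker-2 page on-call (initial).
  search-1: +60 → 60 ≥ 50
  worker-1: +90 → 90 ≥ 70
Round 2 — search-1, worker-1 page on-call.
No further pages.

2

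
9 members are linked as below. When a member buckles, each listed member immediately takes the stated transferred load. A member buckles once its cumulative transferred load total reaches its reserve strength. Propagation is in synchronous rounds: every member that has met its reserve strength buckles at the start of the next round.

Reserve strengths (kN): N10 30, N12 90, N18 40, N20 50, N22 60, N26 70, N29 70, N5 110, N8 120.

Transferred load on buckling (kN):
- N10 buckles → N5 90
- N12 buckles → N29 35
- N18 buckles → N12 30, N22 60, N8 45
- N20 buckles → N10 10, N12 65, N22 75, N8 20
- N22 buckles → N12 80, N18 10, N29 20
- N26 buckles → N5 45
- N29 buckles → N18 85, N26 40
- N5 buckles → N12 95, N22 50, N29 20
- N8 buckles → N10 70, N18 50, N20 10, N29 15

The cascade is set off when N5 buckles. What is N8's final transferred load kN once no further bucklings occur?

0

Round 1 — N5 buckles (initial).
  N12: +95 → 95 ≥ 90
  N22: +50 → 50 < 60
  N29: +20 → 20 < 70
Round 2 — N12 buckles.
  N29: +35 → 55 < 70
No further bucklings.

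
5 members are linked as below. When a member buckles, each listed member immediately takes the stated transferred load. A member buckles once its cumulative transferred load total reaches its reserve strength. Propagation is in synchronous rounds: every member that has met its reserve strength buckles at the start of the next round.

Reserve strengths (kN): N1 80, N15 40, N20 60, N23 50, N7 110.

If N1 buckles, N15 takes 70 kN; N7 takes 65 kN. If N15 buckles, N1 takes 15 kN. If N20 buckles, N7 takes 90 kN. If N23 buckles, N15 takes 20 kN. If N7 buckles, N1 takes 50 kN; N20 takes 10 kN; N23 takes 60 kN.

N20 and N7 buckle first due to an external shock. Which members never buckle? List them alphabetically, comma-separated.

Round 1 — N20, N7 buckle (initial).
  N1: +50 → 50 < 80
  N23: +60 → 60 ≥ 50
Round 2 — N23 buckles.
  N15: +20 → 20 < 40
No further bucklings.

N1, N15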